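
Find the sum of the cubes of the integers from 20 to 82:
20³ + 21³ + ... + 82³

Use ∑_{k=1}^{n} k³ = [n(n+1)/2]², then subtract the first 19 terms.
∑_{k=1}^{82} k³ = [82×83/2]² = 3403² = 11580409
∑_{k=1}^{19} k³ = [19×20/2]² = 190² = 36100
∑_{k=20}^{82} k³ = 11580409 - 36100 = 11544309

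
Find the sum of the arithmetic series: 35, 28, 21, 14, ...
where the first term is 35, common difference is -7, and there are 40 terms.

Sₙ = n/2 × (first + last)
Last term = a + (n-1)d = 35 + (40-1)×(-7) = -238
S_40 = 40/2 × (35 + (-238))
S_40 = 40/2 × (-203) = -4060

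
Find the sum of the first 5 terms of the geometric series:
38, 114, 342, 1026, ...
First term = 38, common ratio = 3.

Sₙ = a(1 - rⁿ) / (1 - r)
S_5 = 38(1 - 3^5) / (1 - 3)
S_5 = 38(1 - 243) / (-2)
S_5 = 4598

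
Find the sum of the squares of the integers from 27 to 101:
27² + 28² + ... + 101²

Use ∑_{k=1}^{n} k² = n(n+1)(2n+1)/6, then subtract the first 26 terms.
∑_{k=1}^{101} k² = 101×102×203/6 = 348551
∑_{k=1}^{26} k² = 26×27×53/6 = 6201
∑_{k=27}^{101} k² = 348551 - 6201 = 342350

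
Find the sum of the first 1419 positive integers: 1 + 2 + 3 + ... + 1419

Formula: ∑k = n(n+1)/2
= 1419×1420/2
= 2014980/2
= 1007490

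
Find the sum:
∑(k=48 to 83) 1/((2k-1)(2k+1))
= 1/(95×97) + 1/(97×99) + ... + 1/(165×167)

Partial fractions: 1/((2k-1)(2k+1)) = (1/2)[1/(2k-1) - 1/(2k+1)]
The series telescopes:
= (1/2)[1/95 - 1/167]
= 36/15865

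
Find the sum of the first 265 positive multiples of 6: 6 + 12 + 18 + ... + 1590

Factor out 6: = 6(1 + 2 + ... + 265) = 6 × n(n+1)/2
= 6 × 265×266/2
= 6 × 35245
= 211470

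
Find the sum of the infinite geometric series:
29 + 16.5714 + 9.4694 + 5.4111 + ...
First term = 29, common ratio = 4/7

For |r| < 1, S = a / (1 - r)
S = 29 / (1 - (4/7))
S = 29 / (3/7)
S = 203/3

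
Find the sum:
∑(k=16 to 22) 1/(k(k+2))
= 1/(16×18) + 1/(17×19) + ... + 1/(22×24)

Partial fractions: 1/(k(k+2)) = (1/2)[1/k - 1/(k+2)]
Telescoping leaves the first two and last two terms:
= (1/2)[1/16 + 1/17 - 1/23 - 1/24]
= 679/37536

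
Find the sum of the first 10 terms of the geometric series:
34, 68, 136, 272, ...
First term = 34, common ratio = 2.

Sₙ = a(1 - rⁿ) / (1 - r)
S_10 = 34(1 - 2^10) / (1 - 2)
S_10 = 34(1 - 1024) / (-1)
S_10 = 34782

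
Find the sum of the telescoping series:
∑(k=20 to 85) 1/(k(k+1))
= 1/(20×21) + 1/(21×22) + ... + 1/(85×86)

Partial fractions: 1/(k(k+1)) = 1/k - 1/(k+1)
The series telescopes:
= (1/20 - 1/21) + (1/21 - 1/22) + ... + (1/85 - 1/86)
= 1/20 - 1/86
= 33/860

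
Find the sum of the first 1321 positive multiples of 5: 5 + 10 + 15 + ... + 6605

Factor out 5: = 5(1 + 2 + ... + 1321) = 5 × n(n+1)/2
= 5 × 1321×1322/2
= 5 × 873181
= 4365905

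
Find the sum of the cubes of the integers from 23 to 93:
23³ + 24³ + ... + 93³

Use ∑_{k=1}^{n} k³ = [n(n+1)/2]², then subtract the first 22 terms.
∑_{k=1}^{93} k³ = [93×94/2]² = 4371² = 19105641
∑_{k=1}^{22} k³ = [22×23/2]² = 253² = 64009
∑_{k=23}^{93} k³ = 19105641 - 64009 = 19041632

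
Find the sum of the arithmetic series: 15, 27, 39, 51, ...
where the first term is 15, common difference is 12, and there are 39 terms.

Sₙ = n/2 × (first + last)
Last term = a + (n-1)d = 15 + (39-1)×12 = 471
S_39 = 39/2 × (15 + 471)
S_39 = 39/2 × 486 = 9477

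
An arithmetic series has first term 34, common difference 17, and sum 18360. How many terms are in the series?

Using S = n/2 × [2a + (n-1)d]
18360 = n/2 × [2(34) + (n-1)(17)]
18360 = n/2 × [68 + 17n - 17]
36720 = n × [51 + 17n]
17n² + (51)n - 36720 = 0
Discriminant: Δ = (51)² - 4(17)(-36720) = 2601 + 2496960 = 2499561
√Δ = 1581
n = [-(51) + √Δ] / (2·17) = (-51 + 1581) / 34 = 1530 / 34 = 45
(The negative root is discarded since n must be a positive integer.)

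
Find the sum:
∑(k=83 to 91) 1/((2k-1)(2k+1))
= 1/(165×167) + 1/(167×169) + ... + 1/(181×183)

Partial fractions: 1/((2k-1)(2k+1)) = (1/2)[1/(2k-1) - 1/(2k+1)]
The series telescopes:
= (1/2)[1/165 - 1/183]
= 1/3355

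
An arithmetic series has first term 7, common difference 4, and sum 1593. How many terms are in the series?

Using S = n/2 × [2a + (n-1)d]
1593 = n/2 × [2(7) + (n-1)(4)]
1593 = n/2 × [14 + 4n - 4]
3186 = n × [10 + 4n]
4n² + (10)n - 3186 = 0
Discriminant: Δ = (10)² - 4(4)(-3186) = 100 + 50976 = 51076
√Δ = 226
n = [-(10) + √Δ] / (2·4) = (-10 + 226) / 8 = 216 / 8 = 27
(The negative root is discarded since n must be a positive integer.)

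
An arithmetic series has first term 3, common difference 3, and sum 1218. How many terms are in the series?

Using S = n/2 × [2a + (n-1)d]
1218 = n/2 × [2(3) + (n-1)(3)]
1218 = n/2 × [6 + 3n - 3]
2436 = n × [3 + 3n]
3n² + (3)n - 2436 = 0
Discriminant: Δ = (3)² - 4(3)(-2436) = 9 + 29232 = 29241
√Δ = 171
n = [-(3) + √Δ] / (2·3) = (-3 + 171) / 6 = 168 / 6 = 28
(The negative root is discarded since n must be a positive integer.)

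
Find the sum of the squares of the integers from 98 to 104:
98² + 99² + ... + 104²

Use ∑_{k=1}^{n} k² = n(n+1)(2n+1)/6, then subtract the first 97 terms.
∑_{k=1}^{104} k² = 104×105×209/6 = 380380
∑_{k=1}^{97} k² = 97×98×195/6 = 308945
∑_{k=98}^{104} k² = 380380 - 308945 = 71435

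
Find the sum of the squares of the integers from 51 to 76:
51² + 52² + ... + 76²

Use ∑_{k=1}^{n} k² = n(n+1)(2n+1)/6, then subtract the first 50 terms.
∑_{k=1}^{76} k² = 76×77×153/6 = 149226
∑_{k=1}^{50} k² = 50×51×101/6 = 42925
∑_{k=51}^{76} k² = 149226 - 42925 = 106301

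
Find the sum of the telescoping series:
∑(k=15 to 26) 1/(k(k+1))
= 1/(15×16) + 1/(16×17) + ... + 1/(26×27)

Partial fractions: 1/(k(k+1)) = 1/k - 1/(k+1)
The series telescopes:
= (1/15 - 1/16) + (1/16 - 1/17) + ... + (1/26 - 1/27)
= 1/15 - 1/27
= 4/135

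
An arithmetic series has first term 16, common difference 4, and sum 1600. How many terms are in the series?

Using S = n/2 × [2a + (n-1)d]
1600 = n/2 × [2(16) + (n-1)(4)]
1600 = n/2 × [32 + 4n - 4]
3200 = n × [28 + 4n]
4n² + (28)n - 3200 = 0
Discriminant: Δ = (28)² - 4(4)(-3200) = 784 + 51200 = 51984
√Δ = 228
n = [-(28) + √Δ] / (2·4) = (-28 + 228) / 8 = 200 / 8 = 25
(The negative root is discarded since n must be a positive integer.)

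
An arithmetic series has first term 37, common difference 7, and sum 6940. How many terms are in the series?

Using S = n/2 × [2a + (n-1)d]
6940 = n/2 × [2(37) + (n-1)(7)]
6940 = n/2 × [74 + 7n - 7]
13880 = n × [67 + 7n]
7n² + (67)n - 13880 = 0
Discriminant: Δ = (67)² - 4(7)(-13880) = 4489 + 388640 = 393129
√Δ = 627
n = [-(67) + √Δ] / (2·7) = (-67 + 627) / 14 = 560 / 14 = 40
(The negative root is discarded since n must be a positive integer.)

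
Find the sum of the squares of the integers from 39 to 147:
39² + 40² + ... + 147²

Use ∑_{k=1}^{n} k² = n(n+1)(2n+1)/6, then subtract the first 38 terms.
∑_{k=1}^{147} k² = 147×148×295/6 = 1069670
∑_{k=1}^{38} k² = 38×39×77/6 = 19019
∑_{k=39}^{147} k² = 1069670 - 19019 = 1050651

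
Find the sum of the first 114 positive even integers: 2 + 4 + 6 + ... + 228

Sum of first n even numbers = n(n+1)
= 114×115
= 13110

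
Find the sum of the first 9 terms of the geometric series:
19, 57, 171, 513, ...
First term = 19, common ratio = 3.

Sₙ = a(1 - rⁿ) / (1 - r)
S_9 = 19(1 - 3^9) / (1 - 3)
S_9 = 19(1 - 19683) / (-2)
S_9 = 186979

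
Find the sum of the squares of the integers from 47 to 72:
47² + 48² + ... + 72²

Use ∑_{k=1}^{n} k² = n(n+1)(2n+1)/6, then subtract the first 46 terms.
∑_{k=1}^{72} k² = 72×73×145/6 = 127020
∑_{k=1}^{46} k² = 46×47×93/6 = 33511
∑_{k=47}^{72} k² = 127020 - 33511 = 93509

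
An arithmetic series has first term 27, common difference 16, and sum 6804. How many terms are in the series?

Using S = n/2 × [2a + (n-1)d]
6804 = n/2 × [2(27) + (n-1)(16)]
6804 = n/2 × [54 + 16n - 16]
13608 = n × [38 + 16n]
16n² + (38)n - 13608 = 0
Discriminant: Δ = (38)² - 4(16)(-13608) = 1444 + 870912 = 872356
√Δ = 934
n = [-(38) + √Δ] / (2·16) = (-38 + 934) / 32 = 896 / 32 = 28
(The negative root is discarded since n must be a positive integer.)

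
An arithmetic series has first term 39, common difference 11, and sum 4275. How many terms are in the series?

Using S = n/2 × [2a + (n-1)d]
4275 = n/2 × [2(39) + (n-1)(11)]
4275 = n/2 × [78 + 11n - 11]
8550 = n × [67 + 11n]
11n² + (67)n - 8550 = 0
Discriminant: Δ = (67)² - 4(11)(-8550) = 4489 + 376200 = 380689
√Δ = 617
n = [-(67) + √Δ] / (2·11) = (-67 + 617) / 22 = 550 / 22 = 25
(The negative root is discarded since n must be a positive integer.)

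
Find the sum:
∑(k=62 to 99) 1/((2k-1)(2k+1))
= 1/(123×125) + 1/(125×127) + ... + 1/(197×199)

Partial fractions: 1/((2k-1)(2k+1)) = (1/2)[1/(2k-1) - 1/(2k+1)]
The series telescopes:
= (1/2)[1/123 - 1/199]
= 38/24477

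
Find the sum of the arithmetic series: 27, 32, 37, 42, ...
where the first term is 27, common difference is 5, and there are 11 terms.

Sₙ = n/2 × (first + last)
Last term = a + (n-1)d = 27 + (11-1)×5 = 77
S_11 = 11/2 × (27 + 77)
S_11 = 11/2 × 104 = 572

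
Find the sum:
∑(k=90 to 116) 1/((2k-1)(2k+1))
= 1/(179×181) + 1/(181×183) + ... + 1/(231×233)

Partial fractions: 1/((2k-1)(2k+1)) = (1/2)[1/(2k-1) - 1/(2k+1)]
The series telescopes:
= (1/2)[1/179 - 1/233]
= 27/41707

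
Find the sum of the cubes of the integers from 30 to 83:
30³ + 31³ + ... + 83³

Use ∑_{k=1}^{n} k³ = [n(n+1)/2]², then subtract the first 29 terms.
∑_{k=1}^{83} k³ = [83×84/2]² = 3486² = 12152196
∑_{k=1}^{29} k³ = [29×30/2]² = 435² = 189225
∑_{k=30}^{83} k³ = 12152196 - 189225 = 11962971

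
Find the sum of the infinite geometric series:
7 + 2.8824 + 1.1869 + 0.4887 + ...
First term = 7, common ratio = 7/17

For |r| < 1, S = a / (1 - r)
S = 7 / (1 - (7/17))
S = 7 / (10/17)
S = 119/10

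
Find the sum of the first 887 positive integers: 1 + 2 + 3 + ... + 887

Formula: ∑k = n(n+1)/2
= 887×888/2
= 787656/2
= 393828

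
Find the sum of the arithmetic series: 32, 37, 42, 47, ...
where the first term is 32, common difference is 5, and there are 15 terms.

Sₙ = n/2 × (first + last)
Last term = a + (n-1)d = 32 + (15-1)×5 = 102
S_15 = 15/2 × (32 + 102)
S_15 = 15/2 × 134 = 1005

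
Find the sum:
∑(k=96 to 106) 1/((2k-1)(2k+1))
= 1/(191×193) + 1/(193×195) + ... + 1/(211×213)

Partial fractions: 1/((2k-1)(2k+1)) = (1/2)[1/(2k-1) - 1/(2k+1)]
The series telescopes:
= (1/2)[1/191 - 1/213]
= 11/40683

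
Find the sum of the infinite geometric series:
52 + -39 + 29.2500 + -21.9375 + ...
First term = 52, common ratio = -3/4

For |r| < 1, S = a / (1 - r)
S = 52 / (1 - (-3/4))
S = 52 / (7/4)
S = 208/7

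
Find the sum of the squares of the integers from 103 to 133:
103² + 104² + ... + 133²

Use ∑_{k=1}^{n} k² = n(n+1)(2n+1)/6, then subtract the first 102 terms.
∑_{k=1}^{133} k² = 133×134×267/6 = 793079
∑_{k=1}^{102} k² = 102×103×205/6 = 358955
∑_{k=103}^{133} k² = 793079 - 358955 = 434124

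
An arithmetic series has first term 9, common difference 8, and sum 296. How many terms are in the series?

Using S = n/2 × [2a + (n-1)d]
296 = n/2 × [2(9) + (n-1)(8)]
296 = n/2 × [18 + 8n - 8]
592 = n × [10 + 8n]
8n² + (10)n - 592 = 0
Discriminant: Δ = (10)² - 4(8)(-592) = 100 + 18944 = 19044
√Δ = 138
n = [-(10) + √Δ] / (2·8) = (-10 + 138) / 16 = 128 / 16 = 8
(The negative root is discarded since n must be a positive integer.)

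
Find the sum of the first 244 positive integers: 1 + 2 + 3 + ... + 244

Formula: ∑k = n(n+1)/2
= 244×245/2
= 59780/2
= 29890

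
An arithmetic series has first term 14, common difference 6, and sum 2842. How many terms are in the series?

Using S = n/2 × [2a + (n-1)d]
2842 = n/2 × [2(14) + (n-1)(6)]
2842 = n/2 × [28 + 6n - 6]
5684 = n × [22 + 6n]
6n² + (22)n - 5684 = 0
Discriminant: Δ = (22)² - 4(6)(-5684) = 484 + 136416 = 136900
√Δ = 370
n = [-(22) + √Δ] / (2·6) = (-22 + 370) / 12 = 348 / 12 = 29
(The negative root is discarded since n must be a positive integer.)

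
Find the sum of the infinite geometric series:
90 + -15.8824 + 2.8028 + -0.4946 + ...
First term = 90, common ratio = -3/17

For |r| < 1, S = a / (1 - r)
S = 90 / (1 - (-3/17))
S = 90 / (20/17)
S = 153/2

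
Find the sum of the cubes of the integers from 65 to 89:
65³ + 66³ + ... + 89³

Use ∑_{k=1}^{n} k³ = [n(n+1)/2]², then subtract the first 64 terms.
∑_{k=1}^{89} k³ = [89×90/2]² = 4005² = 16040025
∑_{k=1}^{64} k³ = [64×65/2]² = 2080² = 4326400
∑_{k=65}^{89} k³ = 16040025 - 4326400 = 11713625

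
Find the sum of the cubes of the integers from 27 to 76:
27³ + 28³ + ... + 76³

Use ∑_{k=1}^{n} k³ = [n(n+1)/2]², then subtract the first 26 terms.
∑_{k=1}^{76} k³ = [76×77/2]² = 2926² = 8561476
∑_{k=1}^{26} k³ = [26×27/2]² = 351² = 123201
∑_{k=27}^{76} k³ = 8561476 - 123201 = 8438275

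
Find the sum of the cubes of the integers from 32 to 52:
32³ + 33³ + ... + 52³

Use ∑_{k=1}^{n} k³ = [n(n+1)/2]², then subtract the first 31 terms.
∑_{k=1}^{52} k³ = [52×53/2]² = 1378² = 1898884
∑_{k=1}^{31} k³ = [31×32/2]² = 496² = 246016
∑_{k=32}^{52} k³ = 1898884 - 246016 = 1652868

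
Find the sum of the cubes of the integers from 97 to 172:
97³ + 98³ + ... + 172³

Use ∑_{k=1}^{n} k³ = [n(n+1)/2]², then subtract the first 96 terms.
∑_{k=1}^{172} k³ = [172×173/2]² = 14878² = 221354884
∑_{k=1}^{96} k³ = [96×97/2]² = 4656² = 21678336
∑_{k=97}^{172} k³ = 221354884 - 21678336 = 199676548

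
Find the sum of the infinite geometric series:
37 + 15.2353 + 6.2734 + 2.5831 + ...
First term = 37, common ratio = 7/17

For |r| < 1, S = a / (1 - r)
S = 37 / (1 - (7/17))
S = 37 / (10/17)
S = 629/10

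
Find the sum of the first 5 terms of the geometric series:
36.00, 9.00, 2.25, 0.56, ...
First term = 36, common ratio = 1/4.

Sₙ = a(1 - rⁿ) / (1 - r)
S_5 = 36(1 - (1/4)^5) / (1 - (1/4))
S_5 = 36(1 - (1/1024)) / (3/4)
S_5 = 3069/64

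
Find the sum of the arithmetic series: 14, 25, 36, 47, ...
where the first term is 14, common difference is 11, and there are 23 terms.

Sₙ = n/2 × (first + last)
Last term = a + (n-1)d = 14 + (23-1)×11 = 256
S_23 = 23/2 × (14 + 256)
S_23 = 23/2 × 270 = 3105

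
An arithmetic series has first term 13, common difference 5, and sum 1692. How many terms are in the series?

Using S = n/2 × [2a + (n-1)d]
1692 = n/2 × [2(13) + (n-1)(5)]
1692 = n/2 × [26 + 5n - 5]
3384 = n × [21 + 5n]
5n² + (21)n - 3384 = 0
Discriminant: Δ = (21)² - 4(5)(-3384) = 441 + 67680 = 68121
√Δ = 261
n = [-(21) + √Δ] / (2·5) = (-21 + 261) / 10 = 240 / 10 = 24
(The negative root is discarded since n must be a positive integer.)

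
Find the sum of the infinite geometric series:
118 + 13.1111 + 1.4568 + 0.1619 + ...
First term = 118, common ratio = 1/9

For |r| < 1, S = a / (1 - r)
S = 118 / (1 - (1/9))
S = 118 / (8/9)
S = 531/4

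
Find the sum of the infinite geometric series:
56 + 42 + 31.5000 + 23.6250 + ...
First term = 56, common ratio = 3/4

For |r| < 1, S = a / (1 - r)
S = 56 / (1 - (3/4))
S = 56 / (1/4)
S = 224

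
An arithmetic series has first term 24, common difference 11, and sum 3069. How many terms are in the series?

Using S = n/2 × [2a + (n-1)d]
3069 = n/2 × [2(24) + (n-1)(11)]
3069 = n/2 × [48 + 11n - 11]
6138 = n × [37 + 11n]
11n² + (37)n - 6138 = 0
Discriminant: Δ = (37)² - 4(11)(-6138) = 1369 + 270072 = 271441
√Δ = 521
n = [-(37) + √Δ] / (2·11) = (-37 + 521) / 22 = 484 / 22 = 22
(The negative root is discarded since n must be a positive integer.)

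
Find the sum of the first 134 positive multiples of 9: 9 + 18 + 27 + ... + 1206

Factor out 9: = 9(1 + 2 + ... + 134) = 9 × n(n+1)/2
= 9 × 134×135/2
= 9 × 9045
= 81405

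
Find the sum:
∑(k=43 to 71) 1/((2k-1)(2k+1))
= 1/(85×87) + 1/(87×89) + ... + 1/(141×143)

Partial fractions: 1/((2k-1)(2k+1)) = (1/2)[1/(2k-1) - 1/(2k+1)]
The series telescopes:
= (1/2)[1/85 - 1/143]
= 29/12155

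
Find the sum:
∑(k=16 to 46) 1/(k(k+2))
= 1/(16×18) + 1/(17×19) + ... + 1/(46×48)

Partial fractions: 1/(k(k+2)) = (1/2)[1/k - 1/(k+2)]
Telescoping leaves the first two and last two terms:
= (1/2)[1/16 + 1/17 - 1/47 - 1/48]
= 1519/38352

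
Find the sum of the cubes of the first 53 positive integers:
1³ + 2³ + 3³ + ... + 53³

Formula: ∑k³ = [n(n+1)/2]²
= [53×54/2]²
= 1431²
= 2047761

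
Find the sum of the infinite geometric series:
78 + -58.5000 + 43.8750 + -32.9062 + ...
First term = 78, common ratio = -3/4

For |r| < 1, S = a / (1 - r)
S = 78 / (1 - (-3/4))
S = 78 / (7/4)
S = 312/7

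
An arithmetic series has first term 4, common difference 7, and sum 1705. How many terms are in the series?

Using S = n/2 × [2a + (n-1)d]
1705 = n/2 × [2(4) + (n-1)(7)]
1705 = n/2 × [8 + 7n - 7]
3410 = n × [1 + 7n]
7n² + (1)n - 3410 = 0
Discriminant: Δ = (1)² - 4(7)(-3410) = 1 + 95480 = 95481
√Δ = 309
n = [-(1) + √Δ] / (2·7) = (-1 + 309) / 14 = 308 / 14 = 22
(The negative root is discarded since n must be a positive integer.)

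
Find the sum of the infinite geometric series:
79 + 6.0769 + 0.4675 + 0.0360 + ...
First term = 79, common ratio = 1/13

For |r| < 1, S = a / (1 - r)
S = 79 / (1 - (1/13))
S = 79 / (12/13)
S = 1027/12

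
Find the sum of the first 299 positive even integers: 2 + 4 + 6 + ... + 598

Sum of first n even numbers = n(n+1)
= 299×300
= 89700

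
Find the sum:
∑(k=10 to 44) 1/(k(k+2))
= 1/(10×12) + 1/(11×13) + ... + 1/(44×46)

Partial fractions: 1/(k(k+2)) = (1/2)[1/k - 1/(k+2)]
Telescoping leaves the first two and last two terms:
= (1/2)[1/10 + 1/11 - 1/45 - 1/46]
= 1673/22770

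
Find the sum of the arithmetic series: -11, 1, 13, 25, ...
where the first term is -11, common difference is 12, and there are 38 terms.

Sₙ = n/2 × (first + last)
Last term = a + (n-1)d = -11 + (38-1)×12 = 433
S_38 = 38/2 × (-11 + 433)
S_38 = 38/2 × 422 = 8018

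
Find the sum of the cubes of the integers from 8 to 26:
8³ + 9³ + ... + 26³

Use ∑_{k=1}^{n} k³ = [n(n+1)/2]², then subtract the first 7 terms.
∑_{k=1}^{26} k³ = [26×27/2]² = 351² = 123201
∑_{k=1}^{7} k³ = [7×8/2]² = 28² = 784
∑_{k=8}^{26} k³ = 123201 - 784 = 122417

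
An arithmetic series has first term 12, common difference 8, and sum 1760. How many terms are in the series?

Using S = n/2 × [2a + (n-1)d]
1760 = n/2 × [2(12) + (n-1)(8)]
1760 = n/2 × [24 + 8n - 8]
3520 = n × [16 + 8n]
8n² + (16)n - 3520 = 0
Discriminant: Δ = (16)² - 4(8)(-3520) = 256 + 112640 = 112896
√Δ = 336
n = [-(16) + √Δ] / (2·8) = (-16 + 336) / 16 = 320 / 16 = 20
(The negative root is discarded since n must be a positive integer.)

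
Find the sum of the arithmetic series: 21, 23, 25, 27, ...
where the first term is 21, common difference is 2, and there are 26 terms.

Sₙ = n/2 × (first + last)
Last term = a + (n-1)d = 21 + (26-1)×2 = 71
S_26 = 26/2 × (21 + 71)
S_26 = 26/2 × 92 = 1196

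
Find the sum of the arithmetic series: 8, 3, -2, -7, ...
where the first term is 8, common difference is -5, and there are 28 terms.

Sₙ = n/2 × (first + last)
Last term = a + (n-1)d = 8 + (28-1)×(-5) = -127
S_28 = 28/2 × (8 + (-127))
S_28 = 28/2 × (-119) = -1666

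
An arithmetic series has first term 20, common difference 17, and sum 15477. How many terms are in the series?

Using S = n/2 × [2a + (n-1)d]
15477 = n/2 × [2(20) + (n-1)(17)]
15477 = n/2 × [40 + 17n - 17]
30954 = n × [23 + 17n]
17n² + (23)n - 30954 = 0
Discriminant: Δ = (23)² - 4(17)(-30954) = 529 + 2104872 = 2105401
√Δ = 1451
n = [-(23) + √Δ] / (2·17) = (-23 + 1451) / 34 = 1428 / 34 = 42
(The negative root is discarded since n must be a positive integer.)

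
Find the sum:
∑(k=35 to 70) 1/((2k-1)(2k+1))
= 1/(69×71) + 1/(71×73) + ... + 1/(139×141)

Partial fractions: 1/((2k-1)(2k+1)) = (1/2)[1/(2k-1) - 1/(2k+1)]
The series telescopes:
= (1/2)[1/69 - 1/141]
= 4/1081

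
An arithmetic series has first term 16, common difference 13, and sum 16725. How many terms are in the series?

Using S = n/2 × [2a + (n-1)d]
16725 = n/2 × [2(16) + (n-1)(13)]
16725 = n/2 × [32 + 13n - 13]
33450 = n × [19 + 13n]
13n² + (19)n - 33450 = 0
Discriminant: Δ = (19)² - 4(13)(-33450) = 361 + 1739400 = 1739761
√Δ = 1319
n = [-(19) + √Δ] / (2·13) = (-19 + 1319) / 26 = 1300 / 26 = 50
(The negative root is discarded since n must be a positive integer.)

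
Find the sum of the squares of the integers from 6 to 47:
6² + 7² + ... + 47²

Use ∑_{k=1}^{n} k² = n(n+1)(2n+1)/6, then subtract the first 5 terms.
∑_{k=1}^{47} k² = 47×48×95/6 = 35720
∑_{k=1}^{5} k² = 5×6×11/6 = 55
∑_{k=6}^{47} k² = 35720 - 55 = 35665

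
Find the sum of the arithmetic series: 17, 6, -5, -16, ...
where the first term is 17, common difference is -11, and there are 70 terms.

Sₙ = n/2 × (first + last)
Last term = a + (n-1)d = 17 + (70-1)×(-11) = -742
S_70 = 70/2 × (17 + (-742))
S_70 = 70/2 × (-725) = -25375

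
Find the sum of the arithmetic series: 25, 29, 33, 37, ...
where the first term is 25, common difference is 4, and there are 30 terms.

Sₙ = n/2 × (first + last)
Last term = a + (n-1)d = 25 + (30-1)×4 = 141
S_30 = 30/2 × (25 + 141)
S_30 = 30/2 × 166 = 2490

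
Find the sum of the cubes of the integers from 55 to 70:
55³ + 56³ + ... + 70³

Use ∑_{k=1}^{n} k³ = [n(n+1)/2]², then subtract the first 54 terms.
∑_{k=1}^{70} k³ = [70×71/2]² = 2485² = 6175225
∑_{k=1}^{54} k³ = [54×55/2]² = 1485² = 2205225
∑_{k=55}^{70} k³ = 6175225 - 2205225 = 3970000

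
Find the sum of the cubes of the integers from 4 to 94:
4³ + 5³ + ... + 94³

Use ∑_{k=1}^{n} k³ = [n(n+1)/2]², then subtract the first 3 terms.
∑_{k=1}^{94} k³ = [94×95/2]² = 4465² = 19936225
∑_{k=1}^{3} k³ = [3×4/2]² = 6² = 36
∑_{k=4}^{94} k³ = 19936225 - 36 = 19936189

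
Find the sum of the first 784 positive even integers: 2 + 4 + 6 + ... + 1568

Sum of first n even numbers = n(n+1)
= 784×785
= 615440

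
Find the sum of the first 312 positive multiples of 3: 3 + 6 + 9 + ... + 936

Factor out 3: = 3(1 + 2 + ... + 312) = 3 × n(n+1)/2
= 3 × 312×313/2
= 3 × 48828
= 146484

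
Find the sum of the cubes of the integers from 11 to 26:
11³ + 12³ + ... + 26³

Use ∑_{k=1}^{n} k³ = [n(n+1)/2]², then subtract the first 10 terms.
∑_{k=1}^{26} k³ = [26×27/2]² = 351² = 123201
∑_{k=1}^{10} k³ = [10×11/2]² = 55² = 3025
∑_{k=11}^{26} k³ = 123201 - 3025 = 120176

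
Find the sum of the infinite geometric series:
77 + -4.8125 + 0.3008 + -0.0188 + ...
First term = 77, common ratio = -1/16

For |r| < 1, S = a / (1 - r)
S = 77 / (1 - (-1/16))
S = 77 / (17/16)
S = 1232/17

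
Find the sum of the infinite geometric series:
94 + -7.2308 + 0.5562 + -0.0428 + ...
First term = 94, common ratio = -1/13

For |r| < 1, S = a / (1 - r)
S = 94 / (1 - (-1/13))
S = 94 / (14/13)
S = 611/7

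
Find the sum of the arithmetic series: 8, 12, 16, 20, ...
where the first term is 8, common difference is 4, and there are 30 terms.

Sₙ = n/2 × (first + last)
Last term = a + (n-1)d = 8 + (30-1)×4 = 124
S_30 = 30/2 × (8 + 124)
S_30 = 30/2 × 132 = 1980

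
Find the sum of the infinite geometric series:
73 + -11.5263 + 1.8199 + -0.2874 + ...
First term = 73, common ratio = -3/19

For |r| < 1, S = a / (1 - r)
S = 73 / (1 - (-3/19))
S = 73 / (22/19)
S = 1387/22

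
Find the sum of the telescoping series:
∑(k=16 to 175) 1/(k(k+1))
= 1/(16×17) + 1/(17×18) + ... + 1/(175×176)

Partial fractions: 1/(k(k+1)) = 1/k - 1/(k+1)
The series telescopes:
= (1/16 - 1/17) + (1/17 - 1/18) + ... + (1/175 - 1/176)
= 1/16 - 1/176
= 5/88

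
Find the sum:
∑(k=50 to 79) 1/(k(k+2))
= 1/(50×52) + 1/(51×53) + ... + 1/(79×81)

Partial fractions: 1/(k(k+2)) = (1/2)[1/k - 1/(k+2)]
Telescoping leaves the first two and last two terms:
= (1/2)[1/50 + 1/51 - 1/80 - 1/81]
= 8131/1101600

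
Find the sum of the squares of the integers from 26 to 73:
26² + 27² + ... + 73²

Use ∑_{k=1}^{n} k² = n(n+1)(2n+1)/6, then subtract the first 25 terms.
∑_{k=1}^{73} k² = 73×74×147/6 = 132349
∑_{k=1}^{25} k² = 25×26×51/6 = 5525
∑_{k=26}^{73} k² = 132349 - 5525 = 126824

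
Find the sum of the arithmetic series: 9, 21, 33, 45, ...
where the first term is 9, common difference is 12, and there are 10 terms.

Sₙ = n/2 × (first + last)
Last term = a + (n-1)d = 9 + (10-1)×12 = 117
S_10 = 10/2 × (9 + 117)
S_10 = 10/2 × 126 = 630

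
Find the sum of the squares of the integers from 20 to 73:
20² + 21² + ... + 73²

Use ∑_{k=1}^{n} k² = n(n+1)(2n+1)/6, then subtract the first 19 terms.
∑_{k=1}^{73} k² = 73×74×147/6 = 132349
∑_{k=1}^{19} k² = 19×20×39/6 = 2470
∑_{k=20}^{73} k² = 132349 - 2470 = 129879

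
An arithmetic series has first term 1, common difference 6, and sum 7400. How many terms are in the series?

Using S = n/2 × [2a + (n-1)d]
7400 = n/2 × [2(1) + (n-1)(6)]
7400 = n/2 × [2 + 6n - 6]
14800 = n × [-4 + 6n]
6n² + (-4)n - 14800 = 0
Discriminant: Δ = (-4)² - 4(6)(-14800) = 16 + 355200 = 355216
√Δ = 596
n = [-(-4) + √Δ] / (2·6) = (4 + 596) / 12 = 600 / 12 = 50
(The negative root is discarded since n must be a positive integer.)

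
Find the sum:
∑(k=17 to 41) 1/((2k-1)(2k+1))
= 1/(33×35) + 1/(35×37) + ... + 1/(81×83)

Partial fractions: 1/((2k-1)(2k+1)) = (1/2)[1/(2k-1) - 1/(2k+1)]
The series telescopes:
= (1/2)[1/33 - 1/83]
= 25/2739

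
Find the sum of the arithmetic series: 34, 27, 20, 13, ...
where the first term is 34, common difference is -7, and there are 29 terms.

Sₙ = n/2 × (first + last)
Last term = a + (n-1)d = 34 + (29-1)×(-7) = -162
S_29 = 29/2 × (34 + (-162))
S_29 = 29/2 × (-128) = -1856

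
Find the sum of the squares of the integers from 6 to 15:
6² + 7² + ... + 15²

Use ∑_{k=1}^{n} k² = n(n+1)(2n+1)/6, then subtract the first 5 terms.
∑_{k=1}^{15} k² = 15×16×31/6 = 1240
∑_{k=1}^{5} k² = 5×6×11/6 = 55
∑_{k=6}^{15} k² = 1240 - 55 = 1185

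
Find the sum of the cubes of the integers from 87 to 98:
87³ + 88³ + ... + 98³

Use ∑_{k=1}^{n} k³ = [n(n+1)/2]², then subtract the first 86 terms.
∑_{k=1}^{98} k³ = [98×99/2]² = 4851² = 23532201
∑_{k=1}^{86} k³ = [86×87/2]² = 3741² = 13995081
∑_{k=87}^{98} k³ = 23532201 - 13995081 = 9537120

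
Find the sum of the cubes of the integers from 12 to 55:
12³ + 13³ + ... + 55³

Use ∑_{k=1}^{n} k³ = [n(n+1)/2]², then subtract the first 11 terms.
∑_{k=1}^{55} k³ = [55×56/2]² = 1540² = 2371600
∑_{k=1}^{11} k³ = [11×12/2]² = 66² = 4356
∑_{k=12}^{55} k³ = 2371600 - 4356 = 2367244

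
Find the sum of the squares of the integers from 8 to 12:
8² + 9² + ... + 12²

Use ∑_{k=1}^{n} k² = n(n+1)(2n+1)/6, then subtract the first 7 terms.
∑_{k=1}^{12} k² = 12×13×25/6 = 650
∑_{k=1}^{7} k² = 7×8×15/6 = 140
∑_{k=8}^{12} k² = 650 - 140 = 510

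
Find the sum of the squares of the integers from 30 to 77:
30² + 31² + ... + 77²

Use ∑_{k=1}^{n} k² = n(n+1)(2n+1)/6, then subtract the first 29 terms.
∑_{k=1}^{77} k² = 77×78×155/6 = 155155
∑_{k=1}^{29} k² = 29×30×59/6 = 8555
∑_{k=30}^{77} k² = 155155 - 8555 = 146600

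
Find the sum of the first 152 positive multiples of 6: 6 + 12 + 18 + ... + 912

Factor out 6: = 6(1 + 2 + ... + 152) = 6 × n(n+1)/2
= 6 × 152×153/2
= 6 × 11628
= 69768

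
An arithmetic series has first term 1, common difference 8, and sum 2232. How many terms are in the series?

Using S = n/2 × [2a + (n-1)d]
2232 = n/2 × [2(1) + (n-1)(8)]
2232 = n/2 × [2 + 8n - 8]
4464 = n × [-6 + 8n]
8n² + (-6)n - 4464 = 0
Discriminant: Δ = (-6)² - 4(8)(-4464) = 36 + 142848 = 142884
√Δ = 378
n = [-(-6) + √Δ] / (2·8) = (6 + 378) / 16 = 384 / 16 = 24
(The negative root is discarded since n must be a positive integer.)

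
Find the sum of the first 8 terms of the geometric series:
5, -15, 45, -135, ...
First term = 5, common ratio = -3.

Sₙ = a(1 - rⁿ) / (1 - r)
S_8 = 5(1 - (-3)^8) / (1 - (-3))
S_8 = 5(1 - 6561) / (4)
S_8 = -8200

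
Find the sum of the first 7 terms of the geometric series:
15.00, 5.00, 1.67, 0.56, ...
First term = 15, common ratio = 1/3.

Sₙ = a(1 - rⁿ) / (1 - r)
S_7 = 15(1 - (1/3)^7) / (1 - (1/3))
S_7 = 15(1 - (1/2187)) / (2/3)
S_7 = 5465/243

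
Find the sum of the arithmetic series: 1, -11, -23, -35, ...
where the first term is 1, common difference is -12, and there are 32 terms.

Sₙ = n/2 × (first + last)
Last term = a + (n-1)d = 1 + (32-1)×(-12) = -371
S_32 = 32/2 × (1 + (-371))
S_32 = 32/2 × (-370) = -5920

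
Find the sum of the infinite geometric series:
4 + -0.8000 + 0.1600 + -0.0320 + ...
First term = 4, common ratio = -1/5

For |r| < 1, S = a / (1 - r)
S = 4 / (1 - (-1/5))
S = 4 / (6/5)
S = 10/3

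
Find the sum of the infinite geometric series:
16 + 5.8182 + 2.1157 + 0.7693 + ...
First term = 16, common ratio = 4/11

For |r| < 1, S = a / (1 - r)
S = 16 / (1 - (4/11))
S = 16 / (7/11)
S = 176/7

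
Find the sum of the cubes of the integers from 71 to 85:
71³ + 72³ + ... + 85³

Use ∑_{k=1}^{n} k³ = [n(n+1)/2]², then subtract the first 70 terms.
∑_{k=1}^{85} k³ = [85×86/2]² = 3655² = 13359025
∑_{k=1}^{70} k³ = [70×71/2]² = 2485² = 6175225
∑_{k=71}^{85} k³ = 13359025 - 6175225 = 7183800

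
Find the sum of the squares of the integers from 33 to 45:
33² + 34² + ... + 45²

Use ∑_{k=1}^{n} k² = n(n+1)(2n+1)/6, then subtract the first 32 terms.
∑_{k=1}^{45} k² = 45×46×91/6 = 31395
∑_{k=1}^{32} k² = 32×33×65/6 = 11440
∑_{k=33}^{45} k² = 31395 - 11440 = 19955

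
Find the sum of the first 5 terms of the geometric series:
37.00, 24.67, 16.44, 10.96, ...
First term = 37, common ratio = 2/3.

Sₙ = a(1 - rⁿ) / (1 - r)
S_5 = 37(1 - (2/3)^5) / (1 - (2/3))
S_5 = 37(1 - (32/243)) / (1/3)
S_5 = 7807/81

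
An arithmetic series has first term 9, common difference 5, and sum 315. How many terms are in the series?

Using S = n/2 × [2a + (n-1)d]
315 = n/2 × [2(9) + (n-1)(5)]
315 = n/2 × [18 + 5n - 5]
630 = n × [13 + 5n]
5n² + (13)n - 630 = 0
Discriminant: Δ = (13)² - 4(5)(-630) = 169 + 12600 = 12769
√Δ = 113
n = [-(13) + √Δ] / (2·5) = (-13 + 113) / 10 = 100 / 10 = 10
(The negative root is discarded since n must be a positive integer.)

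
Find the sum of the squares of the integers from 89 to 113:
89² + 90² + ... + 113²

Use ∑_{k=1}^{n} k² = n(n+1)(2n+1)/6, then subtract the first 88 terms.
∑_{k=1}^{113} k² = 113×114×227/6 = 487369
∑_{k=1}^{88} k² = 88×89×177/6 = 231044
∑_{k=89}^{113} k² = 487369 - 231044 = 256325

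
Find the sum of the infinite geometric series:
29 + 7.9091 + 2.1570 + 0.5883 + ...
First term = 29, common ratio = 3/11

For |r| < 1, S = a / (1 - r)
S = 29 / (1 - (3/11))
S = 29 / (8/11)
S = 319/8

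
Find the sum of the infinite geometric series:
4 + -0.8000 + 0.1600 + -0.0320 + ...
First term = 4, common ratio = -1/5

For |r| < 1, S = a / (1 - r)
S = 4 / (1 - (-1/5))
S = 4 / (6/5)
S = 10/3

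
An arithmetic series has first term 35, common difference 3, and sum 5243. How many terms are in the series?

Using S = n/2 × [2a + (n-1)d]
5243 = n/2 × [2(35) + (n-1)(3)]
5243 = n/2 × [70 + 3n - 3]
10486 = n × [67 + 3n]
3n² + (67)n - 10486 = 0
Discriminant: Δ = (67)² - 4(3)(-10486) = 4489 + 125832 = 130321
√Δ = 361
n = [-(67) + √Δ] / (2·3) = (-67 + 361) / 6 = 294 / 6 = 49
(The negative root is discarded since n must be a positive integer.)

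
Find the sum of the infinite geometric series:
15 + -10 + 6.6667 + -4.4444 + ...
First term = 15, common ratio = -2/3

For |r| < 1, S = a / (1 - r)
S = 15 / (1 - (-2/3))
S = 15 / (5/3)
S = 9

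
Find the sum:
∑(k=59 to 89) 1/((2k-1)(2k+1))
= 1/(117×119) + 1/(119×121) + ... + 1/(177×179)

Partial fractions: 1/((2k-1)(2k+1)) = (1/2)[1/(2k-1) - 1/(2k+1)]
The series telescopes:
= (1/2)[1/117 - 1/179]
= 31/20943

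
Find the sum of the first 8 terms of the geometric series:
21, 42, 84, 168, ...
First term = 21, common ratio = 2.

Sₙ = a(1 - rⁿ) / (1 - r)
S_8 = 21(1 - 2^8) / (1 - 2)
S_8 = 21(1 - 256) / (-1)
S_8 = 5355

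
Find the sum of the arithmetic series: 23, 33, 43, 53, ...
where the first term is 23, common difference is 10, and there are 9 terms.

Sₙ = n/2 × (first + last)
Last term = a + (n-1)d = 23 + (9-1)×10 = 103
S_9 = 9/2 × (23 + 103)
S_9 = 9/2 × 126 = 567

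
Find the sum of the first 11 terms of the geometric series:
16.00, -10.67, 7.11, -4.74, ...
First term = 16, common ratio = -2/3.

Sₙ = a(1 - rⁿ) / (1 - r)
S_11 = 16(1 - (-2/3)^11) / (1 - (-2/3))
S_11 = 16(1 - (-2048/177147)) / (5/3)
S_11 = 573424/59049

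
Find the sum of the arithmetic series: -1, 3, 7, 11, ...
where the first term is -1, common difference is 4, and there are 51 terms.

Sₙ = n/2 × (first + last)
Last term = a + (n-1)d = -1 + (51-1)×4 = 199
S_51 = 51/2 × (-1 + 199)
S_51 = 51/2 × 198 = 5049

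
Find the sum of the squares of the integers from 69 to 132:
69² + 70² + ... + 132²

Use ∑_{k=1}^{n} k² = n(n+1)(2n+1)/6, then subtract the first 68 terms.
∑_{k=1}^{132} k² = 132×133×265/6 = 775390
∑_{k=1}^{68} k² = 68×69×137/6 = 107134
∑_{k=69}^{132} k² = 775390 - 107134 = 668256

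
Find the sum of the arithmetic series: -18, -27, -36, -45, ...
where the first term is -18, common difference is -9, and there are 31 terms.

Sₙ = n/2 × (first + last)
Last term = a + (n-1)d = -18 + (31-1)×(-9) = -288
S_31 = 31/2 × (-18 + (-288))
S_31 = 31/2 × (-306) = -4743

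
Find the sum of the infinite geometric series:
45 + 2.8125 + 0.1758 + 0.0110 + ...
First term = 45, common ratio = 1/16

For |r| < 1, S = a / (1 - r)
S = 45 / (1 - (1/16))
S = 45 / (15/16)
S = 48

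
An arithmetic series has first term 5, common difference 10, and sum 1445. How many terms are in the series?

Using S = n/2 × [2a + (n-1)d]
1445 = n/2 × [2(5) + (n-1)(10)]
1445 = n/2 × [10 + 10n - 10]
2890 = n × [0 + 10n]
10n² + (0)n - 2890 = 0
Discriminant: Δ = (0)² - 4(10)(-2890) = 0 + 115600 = 115600
√Δ = 340
n = [-(0) + √Δ] / (2·10) = (0 + 340) / 20 = 340 / 20 = 17
(The negative root is discarded since n must be a positive integer.)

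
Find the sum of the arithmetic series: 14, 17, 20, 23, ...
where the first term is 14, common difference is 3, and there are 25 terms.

Sₙ = n/2 × (first + last)
Last term = a + (n-1)d = 14 + (25-1)×3 = 86
S_25 = 25/2 × (14 + 86)
S_25 = 25/2 × 100 = 1250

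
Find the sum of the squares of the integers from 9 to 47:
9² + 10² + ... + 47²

Use ∑_{k=1}^{n} k² = n(n+1)(2n+1)/6, then subtract the first 8 terms.
∑_{k=1}^{47} k² = 47×48×95/6 = 35720
∑_{k=1}^{8} k² = 8×9×17/6 = 204
∑_{k=9}^{47} k² = 35720 - 204 = 35516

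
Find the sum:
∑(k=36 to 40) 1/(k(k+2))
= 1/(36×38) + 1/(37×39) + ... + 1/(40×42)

Partial fractions: 1/(k(k+2)) = (1/2)[1/k - 1/(k+2)]
Telescoping leaves the first two and last two terms:
= (1/2)[1/36 + 1/37 - 1/41 - 1/42]
= 2525/764568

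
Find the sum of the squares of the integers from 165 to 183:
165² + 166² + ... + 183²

Use ∑_{k=1}^{n} k² = n(n+1)(2n+1)/6, then subtract the first 164 terms.
∑_{k=1}^{183} k² = 183×184×367/6 = 2059604
∑_{k=1}^{164} k² = 164×165×329/6 = 1483790
∑_{k=165}^{183} k² = 2059604 - 1483790 = 575814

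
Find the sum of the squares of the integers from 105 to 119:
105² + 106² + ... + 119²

Use ∑_{k=1}^{n} k² = n(n+1)(2n+1)/6, then subtract the first 104 terms.
∑_{k=1}^{119} k² = 119×120×239/6 = 568820
∑_{k=1}^{104} k² = 104×105×209/6 = 380380
∑_{k=105}^{119} k² = 568820 - 380380 = 188440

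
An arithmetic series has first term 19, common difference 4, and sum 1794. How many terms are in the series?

Using S = n/2 × [2a + (n-1)d]
1794 = n/2 × [2(19) + (n-1)(4)]
1794 = n/2 × [38 + 4n - 4]
3588 = n × [34 + 4n]
4n² + (34)n - 3588 = 0
Discriminant: Δ = (34)² - 4(4)(-3588) = 1156 + 57408 = 58564
√Δ = 242
n = [-(34) + √Δ] / (2·4) = (-34 + 242) / 8 = 208 / 8 = 26
(The negative root is discarded since n must be a positive integer.)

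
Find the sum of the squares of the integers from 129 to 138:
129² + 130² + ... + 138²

Use ∑_{k=1}^{n} k² = n(n+1)(2n+1)/6, then subtract the first 128 terms.
∑_{k=1}^{138} k² = 138×139×277/6 = 885569
∑_{k=1}^{128} k² = 128×129×257/6 = 707264
∑_{k=129}^{138} k² = 885569 - 707264 = 178305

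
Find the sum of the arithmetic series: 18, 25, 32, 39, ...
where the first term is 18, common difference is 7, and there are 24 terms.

Sₙ = n/2 × (first + last)
Last term = a + (n-1)d = 18 + (24-1)×7 = 179
S_24 = 24/2 × (18 + 179)
S_24 = 24/2 × 197 = 2364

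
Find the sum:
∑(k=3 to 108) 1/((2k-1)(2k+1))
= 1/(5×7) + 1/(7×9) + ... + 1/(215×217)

Partial fractions: 1/((2k-1)(2k+1)) = (1/2)[1/(2k-1) - 1/(2k+1)]
The series telescopes:
= (1/2)[1/5 - 1/217]
= 106/1085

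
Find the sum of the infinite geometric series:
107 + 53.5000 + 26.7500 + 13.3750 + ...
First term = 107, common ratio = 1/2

For |r| < 1, S = a / (1 - r)
S = 107 / (1 - (1/2))
S = 107 / (1/2)
S = 214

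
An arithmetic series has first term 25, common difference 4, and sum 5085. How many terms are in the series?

Using S = n/2 × [2a + (n-1)d]
5085 = n/2 × [2(25) + (n-1)(4)]
5085 = n/2 × [50 + 4n - 4]
10170 = n × [46 + 4n]
4n² + (46)n - 10170 = 0
Discriminant: Δ = (46)² - 4(4)(-10170) = 2116 + 162720 = 164836
√Δ = 406
n = [-(46) + √Δ] / (2·4) = (-46 + 406) / 8 = 360 / 8 = 45
(The negative root is discarded since n must be a positive integer.)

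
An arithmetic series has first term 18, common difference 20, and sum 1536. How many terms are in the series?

Using S = n/2 × [2a + (n-1)d]
1536 = n/2 × [2(18) + (n-1)(20)]
1536 = n/2 × [36 + 20n - 20]
3072 = n × [16 + 20n]
20n² + (16)n - 3072 = 0
Discriminant: Δ = (16)² - 4(20)(-3072) = 256 + 245760 = 246016
√Δ = 496
n = [-(16) + √Δ] / (2·20) = (-16 + 496) / 40 = 480 / 40 = 12
(The negative root is discarded since n must be a positive integer.)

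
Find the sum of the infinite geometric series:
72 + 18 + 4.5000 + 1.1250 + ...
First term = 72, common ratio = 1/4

For |r| < 1, S = a / (1 - r)
S = 72 / (1 - (1/4))
S = 72 / (3/4)
S = 96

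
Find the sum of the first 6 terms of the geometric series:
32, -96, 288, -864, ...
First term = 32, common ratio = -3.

Sₙ = a(1 - rⁿ) / (1 - r)
S_6 = 32(1 - (-3)^6) / (1 - (-3))
S_6 = 32(1 - 729) / (4)
S_6 = -5824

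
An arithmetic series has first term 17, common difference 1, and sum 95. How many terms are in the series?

Using S = n/2 × [2a + (n-1)d]
95 = n/2 × [2(17) + (n-1)(1)]
95 = n/2 × [34 + 1n - 1]
190 = n × [33 + 1n]
1n² + (33)n - 190 = 0
Discriminant: Δ = (33)² - 4(1)(-190) = 1089 + 760 = 1849
√Δ = 43
n = [-(33) + √Δ] / (2·1) = (-33 + 43) / 2 = 10 / 2 = 5
(The negative root is discarded since n must be a positive integer.)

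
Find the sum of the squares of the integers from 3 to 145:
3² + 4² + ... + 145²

Use ∑_{k=1}^{n} k² = n(n+1)(2n+1)/6, then subtract the first 2 terms.
∑_{k=1}^{145} k² = 145×146×291/6 = 1026745
∑_{k=1}^{2} k² = 2×3×5/6 = 5
∑_{k=3}^{145} k² = 1026745 - 5 = 1026740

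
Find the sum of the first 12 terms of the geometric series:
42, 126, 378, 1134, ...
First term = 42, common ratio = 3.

Sₙ = a(1 - rⁿ) / (1 - r)
S_12 = 42(1 - 3^12) / (1 - 3)
S_12 = 42(1 - 531441) / (-2)
S_12 = 11160240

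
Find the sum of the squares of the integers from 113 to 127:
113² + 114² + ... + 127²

Use ∑_{k=1}^{n} k² = n(n+1)(2n+1)/6, then subtract the first 112 terms.
∑_{k=1}^{127} k² = 127×128×255/6 = 690880
∑_{k=1}^{112} k² = 112×113×225/6 = 474600
∑_{k=113}^{127} k² = 690880 - 474600 = 216280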